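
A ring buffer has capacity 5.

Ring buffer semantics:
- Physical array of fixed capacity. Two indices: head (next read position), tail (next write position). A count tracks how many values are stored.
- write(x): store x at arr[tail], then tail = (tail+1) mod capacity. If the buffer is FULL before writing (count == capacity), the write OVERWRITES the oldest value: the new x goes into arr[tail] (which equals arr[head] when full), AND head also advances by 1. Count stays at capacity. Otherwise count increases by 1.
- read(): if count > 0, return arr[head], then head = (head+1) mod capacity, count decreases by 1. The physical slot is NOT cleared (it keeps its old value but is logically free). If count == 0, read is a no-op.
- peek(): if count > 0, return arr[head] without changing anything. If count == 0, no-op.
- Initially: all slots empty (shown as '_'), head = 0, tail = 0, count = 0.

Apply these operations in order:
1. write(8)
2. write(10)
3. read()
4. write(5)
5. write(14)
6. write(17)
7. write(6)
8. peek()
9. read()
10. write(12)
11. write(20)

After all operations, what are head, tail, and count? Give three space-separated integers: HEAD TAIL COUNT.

Answer: 3 3 5

Derivation:
After op 1 (write(8)): arr=[8 _ _ _ _] head=0 tail=1 count=1
After op 2 (write(10)): arr=[8 10 _ _ _] head=0 tail=2 count=2
After op 3 (read()): arr=[8 10 _ _ _] head=1 tail=2 count=1
After op 4 (write(5)): arr=[8 10 5 _ _] head=1 tail=3 count=2
After op 5 (write(14)): arr=[8 10 5 14 _] head=1 tail=4 count=3
After op 6 (write(17)): arr=[8 10 5 14 17] head=1 tail=0 count=4
After op 7 (write(6)): arr=[6 10 5 14 17] head=1 tail=1 count=5
After op 8 (peek()): arr=[6 10 5 14 17] head=1 tail=1 count=5
After op 9 (read()): arr=[6 10 5 14 17] head=2 tail=1 count=4
After op 10 (write(12)): arr=[6 12 5 14 17] head=2 tail=2 count=5
After op 11 (write(20)): arr=[6 12 20 14 17] head=3 tail=3 count=5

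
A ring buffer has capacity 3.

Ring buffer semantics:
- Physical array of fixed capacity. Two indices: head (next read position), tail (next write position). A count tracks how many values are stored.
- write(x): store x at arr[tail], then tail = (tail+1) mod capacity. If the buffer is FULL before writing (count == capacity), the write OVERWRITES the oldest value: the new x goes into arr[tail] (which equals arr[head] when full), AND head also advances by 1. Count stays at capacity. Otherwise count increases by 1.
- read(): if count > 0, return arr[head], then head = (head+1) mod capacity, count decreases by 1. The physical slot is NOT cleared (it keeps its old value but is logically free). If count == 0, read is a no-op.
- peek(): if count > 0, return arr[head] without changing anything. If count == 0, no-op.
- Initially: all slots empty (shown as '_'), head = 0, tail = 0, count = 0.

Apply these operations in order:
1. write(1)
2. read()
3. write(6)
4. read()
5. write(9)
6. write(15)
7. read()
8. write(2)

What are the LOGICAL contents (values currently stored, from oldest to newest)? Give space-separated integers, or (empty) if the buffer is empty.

After op 1 (write(1)): arr=[1 _ _] head=0 tail=1 count=1
After op 2 (read()): arr=[1 _ _] head=1 tail=1 count=0
After op 3 (write(6)): arr=[1 6 _] head=1 tail=2 count=1
After op 4 (read()): arr=[1 6 _] head=2 tail=2 count=0
After op 5 (write(9)): arr=[1 6 9] head=2 tail=0 count=1
After op 6 (write(15)): arr=[15 6 9] head=2 tail=1 count=2
After op 7 (read()): arr=[15 6 9] head=0 tail=1 count=1
After op 8 (write(2)): arr=[15 2 9] head=0 tail=2 count=2

Answer: 15 2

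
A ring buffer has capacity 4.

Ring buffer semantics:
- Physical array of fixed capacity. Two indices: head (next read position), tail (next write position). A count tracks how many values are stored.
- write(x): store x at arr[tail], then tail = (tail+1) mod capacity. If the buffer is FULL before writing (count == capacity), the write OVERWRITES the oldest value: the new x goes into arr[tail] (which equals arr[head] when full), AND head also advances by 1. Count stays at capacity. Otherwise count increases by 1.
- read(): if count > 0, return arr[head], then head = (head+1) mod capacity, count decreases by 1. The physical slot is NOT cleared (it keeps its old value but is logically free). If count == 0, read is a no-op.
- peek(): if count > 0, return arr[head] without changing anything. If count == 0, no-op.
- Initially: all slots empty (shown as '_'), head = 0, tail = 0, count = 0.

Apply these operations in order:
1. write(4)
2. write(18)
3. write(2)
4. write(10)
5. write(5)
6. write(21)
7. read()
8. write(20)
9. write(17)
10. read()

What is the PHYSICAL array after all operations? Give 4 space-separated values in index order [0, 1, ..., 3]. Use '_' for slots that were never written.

Answer: 5 21 20 17

Derivation:
After op 1 (write(4)): arr=[4 _ _ _] head=0 tail=1 count=1
After op 2 (write(18)): arr=[4 18 _ _] head=0 tail=2 count=2
After op 3 (write(2)): arr=[4 18 2 _] head=0 tail=3 count=3
After op 4 (write(10)): arr=[4 18 2 10] head=0 tail=0 count=4
After op 5 (write(5)): arr=[5 18 2 10] head=1 tail=1 count=4
After op 6 (write(21)): arr=[5 21 2 10] head=2 tail=2 count=4
After op 7 (read()): arr=[5 21 2 10] head=3 tail=2 count=3
After op 8 (write(20)): arr=[5 21 20 10] head=3 tail=3 count=4
After op 9 (write(17)): arr=[5 21 20 17] head=0 tail=0 count=4
After op 10 (read()): arr=[5 21 20 17] head=1 tail=0 count=3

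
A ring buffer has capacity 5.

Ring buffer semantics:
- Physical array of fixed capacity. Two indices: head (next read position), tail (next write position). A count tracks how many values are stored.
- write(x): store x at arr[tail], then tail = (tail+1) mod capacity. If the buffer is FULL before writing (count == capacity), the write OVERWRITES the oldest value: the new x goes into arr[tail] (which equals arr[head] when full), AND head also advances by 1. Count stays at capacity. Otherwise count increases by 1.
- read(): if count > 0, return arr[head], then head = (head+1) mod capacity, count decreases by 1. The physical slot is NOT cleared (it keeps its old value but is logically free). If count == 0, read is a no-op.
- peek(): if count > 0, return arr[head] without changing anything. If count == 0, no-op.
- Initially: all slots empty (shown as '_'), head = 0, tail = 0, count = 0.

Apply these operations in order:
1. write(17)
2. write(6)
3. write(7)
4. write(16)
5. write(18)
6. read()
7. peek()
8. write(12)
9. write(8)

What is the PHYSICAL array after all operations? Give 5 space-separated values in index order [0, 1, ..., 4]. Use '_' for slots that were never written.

After op 1 (write(17)): arr=[17 _ _ _ _] head=0 tail=1 count=1
After op 2 (write(6)): arr=[17 6 _ _ _] head=0 tail=2 count=2
After op 3 (write(7)): arr=[17 6 7 _ _] head=0 tail=3 count=3
After op 4 (write(16)): arr=[17 6 7 16 _] head=0 tail=4 count=4
After op 5 (write(18)): arr=[17 6 7 16 18] head=0 tail=0 count=5
After op 6 (read()): arr=[17 6 7 16 18] head=1 tail=0 count=4
After op 7 (peek()): arr=[17 6 7 16 18] head=1 tail=0 count=4
After op 8 (write(12)): arr=[12 6 7 16 18] head=1 tail=1 count=5
After op 9 (write(8)): arr=[12 8 7 16 18] head=2 tail=2 count=5

Answer: 12 8 7 16 18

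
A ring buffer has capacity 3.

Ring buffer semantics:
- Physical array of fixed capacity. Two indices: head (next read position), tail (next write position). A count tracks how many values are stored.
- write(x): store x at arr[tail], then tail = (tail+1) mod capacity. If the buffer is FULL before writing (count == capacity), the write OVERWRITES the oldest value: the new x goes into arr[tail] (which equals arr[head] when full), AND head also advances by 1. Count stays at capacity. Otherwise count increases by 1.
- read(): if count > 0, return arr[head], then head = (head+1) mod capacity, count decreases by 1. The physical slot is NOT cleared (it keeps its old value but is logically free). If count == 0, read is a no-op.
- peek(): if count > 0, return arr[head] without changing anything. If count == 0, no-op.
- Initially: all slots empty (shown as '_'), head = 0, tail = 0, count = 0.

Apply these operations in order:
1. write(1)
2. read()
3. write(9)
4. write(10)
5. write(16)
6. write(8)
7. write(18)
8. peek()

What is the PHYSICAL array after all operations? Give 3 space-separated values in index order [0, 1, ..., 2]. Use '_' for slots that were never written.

After op 1 (write(1)): arr=[1 _ _] head=0 tail=1 count=1
After op 2 (read()): arr=[1 _ _] head=1 tail=1 count=0
After op 3 (write(9)): arr=[1 9 _] head=1 tail=2 count=1
After op 4 (write(10)): arr=[1 9 10] head=1 tail=0 count=2
After op 5 (write(16)): arr=[16 9 10] head=1 tail=1 count=3
After op 6 (write(8)): arr=[16 8 10] head=2 tail=2 count=3
After op 7 (write(18)): arr=[16 8 18] head=0 tail=0 count=3
After op 8 (peek()): arr=[16 8 18] head=0 tail=0 count=3

Answer: 16 8 18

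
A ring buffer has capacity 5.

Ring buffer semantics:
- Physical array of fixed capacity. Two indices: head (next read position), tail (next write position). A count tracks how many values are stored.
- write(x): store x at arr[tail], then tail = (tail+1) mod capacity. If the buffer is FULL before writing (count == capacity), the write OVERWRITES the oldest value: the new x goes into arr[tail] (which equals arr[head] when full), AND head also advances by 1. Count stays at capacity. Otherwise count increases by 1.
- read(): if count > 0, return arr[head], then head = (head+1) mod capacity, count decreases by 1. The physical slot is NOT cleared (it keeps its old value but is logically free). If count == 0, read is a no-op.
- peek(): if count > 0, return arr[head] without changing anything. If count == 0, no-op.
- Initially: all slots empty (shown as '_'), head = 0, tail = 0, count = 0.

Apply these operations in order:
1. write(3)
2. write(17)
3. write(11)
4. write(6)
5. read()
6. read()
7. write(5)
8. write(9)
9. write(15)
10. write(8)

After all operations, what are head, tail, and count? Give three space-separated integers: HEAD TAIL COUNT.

After op 1 (write(3)): arr=[3 _ _ _ _] head=0 tail=1 count=1
After op 2 (write(17)): arr=[3 17 _ _ _] head=0 tail=2 count=2
After op 3 (write(11)): arr=[3 17 11 _ _] head=0 tail=3 count=3
After op 4 (write(6)): arr=[3 17 11 6 _] head=0 tail=4 count=4
After op 5 (read()): arr=[3 17 11 6 _] head=1 tail=4 count=3
After op 6 (read()): arr=[3 17 11 6 _] head=2 tail=4 count=2
After op 7 (write(5)): arr=[3 17 11 6 5] head=2 tail=0 count=3
After op 8 (write(9)): arr=[9 17 11 6 5] head=2 tail=1 count=4
After op 9 (write(15)): arr=[9 15 11 6 5] head=2 tail=2 count=5
After op 10 (write(8)): arr=[9 15 8 6 5] head=3 tail=3 count=5

Answer: 3 3 5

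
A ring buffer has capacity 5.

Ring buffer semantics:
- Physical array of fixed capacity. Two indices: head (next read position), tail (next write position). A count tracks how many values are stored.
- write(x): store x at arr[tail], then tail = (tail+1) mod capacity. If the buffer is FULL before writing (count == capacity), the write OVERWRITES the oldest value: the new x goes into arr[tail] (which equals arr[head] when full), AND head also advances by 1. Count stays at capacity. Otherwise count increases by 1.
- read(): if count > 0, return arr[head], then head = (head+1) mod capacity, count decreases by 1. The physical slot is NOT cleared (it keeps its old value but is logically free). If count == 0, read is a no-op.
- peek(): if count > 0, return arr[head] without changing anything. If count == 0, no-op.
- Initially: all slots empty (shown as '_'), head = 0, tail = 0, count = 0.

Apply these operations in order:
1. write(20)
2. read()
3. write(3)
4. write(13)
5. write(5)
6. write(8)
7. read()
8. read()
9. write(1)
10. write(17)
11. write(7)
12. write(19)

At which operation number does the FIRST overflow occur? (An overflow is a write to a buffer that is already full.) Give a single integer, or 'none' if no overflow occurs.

After op 1 (write(20)): arr=[20 _ _ _ _] head=0 tail=1 count=1
After op 2 (read()): arr=[20 _ _ _ _] head=1 tail=1 count=0
After op 3 (write(3)): arr=[20 3 _ _ _] head=1 tail=2 count=1
After op 4 (write(13)): arr=[20 3 13 _ _] head=1 tail=3 count=2
After op 5 (write(5)): arr=[20 3 13 5 _] head=1 tail=4 count=3
After op 6 (write(8)): arr=[20 3 13 5 8] head=1 tail=0 count=4
After op 7 (read()): arr=[20 3 13 5 8] head=2 tail=0 count=3
After op 8 (read()): arr=[20 3 13 5 8] head=3 tail=0 count=2
After op 9 (write(1)): arr=[1 3 13 5 8] head=3 tail=1 count=3
After op 10 (write(17)): arr=[1 17 13 5 8] head=3 tail=2 count=4
After op 11 (write(7)): arr=[1 17 7 5 8] head=3 tail=3 count=5
After op 12 (write(19)): arr=[1 17 7 19 8] head=4 tail=4 count=5

Answer: 12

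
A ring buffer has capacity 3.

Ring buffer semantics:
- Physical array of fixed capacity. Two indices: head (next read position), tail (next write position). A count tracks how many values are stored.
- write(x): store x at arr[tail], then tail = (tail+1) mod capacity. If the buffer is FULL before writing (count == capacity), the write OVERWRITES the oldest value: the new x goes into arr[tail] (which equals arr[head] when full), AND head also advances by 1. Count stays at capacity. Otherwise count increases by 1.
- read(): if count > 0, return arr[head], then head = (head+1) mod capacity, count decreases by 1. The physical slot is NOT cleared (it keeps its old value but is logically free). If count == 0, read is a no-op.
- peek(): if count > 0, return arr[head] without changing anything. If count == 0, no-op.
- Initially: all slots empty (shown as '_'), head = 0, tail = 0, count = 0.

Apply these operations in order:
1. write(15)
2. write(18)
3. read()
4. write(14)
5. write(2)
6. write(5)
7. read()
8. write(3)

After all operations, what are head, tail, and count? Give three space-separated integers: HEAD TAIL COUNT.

After op 1 (write(15)): arr=[15 _ _] head=0 tail=1 count=1
After op 2 (write(18)): arr=[15 18 _] head=0 tail=2 count=2
After op 3 (read()): arr=[15 18 _] head=1 tail=2 count=1
After op 4 (write(14)): arr=[15 18 14] head=1 tail=0 count=2
After op 5 (write(2)): arr=[2 18 14] head=1 tail=1 count=3
After op 6 (write(5)): arr=[2 5 14] head=2 tail=2 count=3
After op 7 (read()): arr=[2 5 14] head=0 tail=2 count=2
After op 8 (write(3)): arr=[2 5 3] head=0 tail=0 count=3

Answer: 0 0 3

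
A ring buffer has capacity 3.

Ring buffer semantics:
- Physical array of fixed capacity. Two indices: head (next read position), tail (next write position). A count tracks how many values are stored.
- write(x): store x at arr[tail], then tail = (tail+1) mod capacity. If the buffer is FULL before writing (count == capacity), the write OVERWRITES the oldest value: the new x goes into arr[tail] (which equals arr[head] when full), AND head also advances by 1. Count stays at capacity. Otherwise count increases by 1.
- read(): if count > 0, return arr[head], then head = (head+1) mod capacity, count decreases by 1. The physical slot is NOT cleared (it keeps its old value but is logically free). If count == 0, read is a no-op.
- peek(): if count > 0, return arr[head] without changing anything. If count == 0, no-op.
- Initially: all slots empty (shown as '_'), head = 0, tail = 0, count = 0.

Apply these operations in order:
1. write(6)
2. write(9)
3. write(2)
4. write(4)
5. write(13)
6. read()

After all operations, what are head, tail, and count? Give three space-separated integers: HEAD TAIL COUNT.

Answer: 0 2 2

Derivation:
After op 1 (write(6)): arr=[6 _ _] head=0 tail=1 count=1
After op 2 (write(9)): arr=[6 9 _] head=0 tail=2 count=2
After op 3 (write(2)): arr=[6 9 2] head=0 tail=0 count=3
After op 4 (write(4)): arr=[4 9 2] head=1 tail=1 count=3
After op 5 (write(13)): arr=[4 13 2] head=2 tail=2 count=3
After op 6 (read()): arr=[4 13 2] head=0 tail=2 count=2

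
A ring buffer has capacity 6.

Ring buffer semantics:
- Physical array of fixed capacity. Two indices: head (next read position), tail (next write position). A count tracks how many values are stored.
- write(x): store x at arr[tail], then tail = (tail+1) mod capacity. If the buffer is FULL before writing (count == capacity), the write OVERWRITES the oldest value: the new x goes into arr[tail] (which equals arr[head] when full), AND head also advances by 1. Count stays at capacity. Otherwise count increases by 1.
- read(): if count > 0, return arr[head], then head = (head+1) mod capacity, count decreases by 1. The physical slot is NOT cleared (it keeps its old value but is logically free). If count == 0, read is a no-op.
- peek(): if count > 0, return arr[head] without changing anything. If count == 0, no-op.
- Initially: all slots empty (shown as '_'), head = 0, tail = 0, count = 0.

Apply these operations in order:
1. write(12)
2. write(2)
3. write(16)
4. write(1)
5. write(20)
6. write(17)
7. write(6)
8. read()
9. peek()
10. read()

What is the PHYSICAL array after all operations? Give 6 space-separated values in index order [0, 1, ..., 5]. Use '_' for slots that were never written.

Answer: 6 2 16 1 20 17

Derivation:
After op 1 (write(12)): arr=[12 _ _ _ _ _] head=0 tail=1 count=1
After op 2 (write(2)): arr=[12 2 _ _ _ _] head=0 tail=2 count=2
After op 3 (write(16)): arr=[12 2 16 _ _ _] head=0 tail=3 count=3
After op 4 (write(1)): arr=[12 2 16 1 _ _] head=0 tail=4 count=4
After op 5 (write(20)): arr=[12 2 16 1 20 _] head=0 tail=5 count=5
After op 6 (write(17)): arr=[12 2 16 1 20 17] head=0 tail=0 count=6
After op 7 (write(6)): arr=[6 2 16 1 20 17] head=1 tail=1 count=6
After op 8 (read()): arr=[6 2 16 1 20 17] head=2 tail=1 count=5
After op 9 (peek()): arr=[6 2 16 1 20 17] head=2 tail=1 count=5
After op 10 (read()): arr=[6 2 16 1 20 17] head=3 tail=1 count=4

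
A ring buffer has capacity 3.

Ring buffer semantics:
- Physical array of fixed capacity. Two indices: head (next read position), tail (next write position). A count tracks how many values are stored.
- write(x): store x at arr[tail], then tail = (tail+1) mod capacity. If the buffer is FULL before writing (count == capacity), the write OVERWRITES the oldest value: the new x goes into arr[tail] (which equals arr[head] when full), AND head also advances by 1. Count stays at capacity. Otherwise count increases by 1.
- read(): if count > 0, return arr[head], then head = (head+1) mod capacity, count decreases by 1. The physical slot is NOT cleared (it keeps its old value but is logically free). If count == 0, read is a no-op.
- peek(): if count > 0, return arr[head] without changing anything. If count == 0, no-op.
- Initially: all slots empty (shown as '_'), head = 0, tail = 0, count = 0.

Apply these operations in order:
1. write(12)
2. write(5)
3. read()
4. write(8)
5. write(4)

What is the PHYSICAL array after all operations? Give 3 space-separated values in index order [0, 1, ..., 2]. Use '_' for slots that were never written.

Answer: 4 5 8

Derivation:
After op 1 (write(12)): arr=[12 _ _] head=0 tail=1 count=1
After op 2 (write(5)): arr=[12 5 _] head=0 tail=2 count=2
After op 3 (read()): arr=[12 5 _] head=1 tail=2 count=1
After op 4 (write(8)): arr=[12 5 8] head=1 tail=0 count=2
After op 5 (write(4)): arr=[4 5 8] head=1 tail=1 count=3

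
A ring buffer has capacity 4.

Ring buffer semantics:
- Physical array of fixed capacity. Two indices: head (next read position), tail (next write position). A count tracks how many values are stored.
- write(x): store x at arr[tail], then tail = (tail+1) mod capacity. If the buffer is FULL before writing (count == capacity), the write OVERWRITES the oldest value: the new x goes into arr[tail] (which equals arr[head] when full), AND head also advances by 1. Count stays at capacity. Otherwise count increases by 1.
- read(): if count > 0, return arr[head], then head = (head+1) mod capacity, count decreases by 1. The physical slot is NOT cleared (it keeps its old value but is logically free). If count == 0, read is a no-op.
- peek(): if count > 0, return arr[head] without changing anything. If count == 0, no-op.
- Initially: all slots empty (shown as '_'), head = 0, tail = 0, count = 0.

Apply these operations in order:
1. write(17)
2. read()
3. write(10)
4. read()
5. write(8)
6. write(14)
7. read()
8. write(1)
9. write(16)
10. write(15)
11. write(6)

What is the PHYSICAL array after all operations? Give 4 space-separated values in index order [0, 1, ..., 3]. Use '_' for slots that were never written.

After op 1 (write(17)): arr=[17 _ _ _] head=0 tail=1 count=1
After op 2 (read()): arr=[17 _ _ _] head=1 tail=1 count=0
After op 3 (write(10)): arr=[17 10 _ _] head=1 tail=2 count=1
After op 4 (read()): arr=[17 10 _ _] head=2 tail=2 count=0
After op 5 (write(8)): arr=[17 10 8 _] head=2 tail=3 count=1
After op 6 (write(14)): arr=[17 10 8 14] head=2 tail=0 count=2
After op 7 (read()): arr=[17 10 8 14] head=3 tail=0 count=1
After op 8 (write(1)): arr=[1 10 8 14] head=3 tail=1 count=2
After op 9 (write(16)): arr=[1 16 8 14] head=3 tail=2 count=3
After op 10 (write(15)): arr=[1 16 15 14] head=3 tail=3 count=4
After op 11 (write(6)): arr=[1 16 15 6] head=0 tail=0 count=4

Answer: 1 16 15 6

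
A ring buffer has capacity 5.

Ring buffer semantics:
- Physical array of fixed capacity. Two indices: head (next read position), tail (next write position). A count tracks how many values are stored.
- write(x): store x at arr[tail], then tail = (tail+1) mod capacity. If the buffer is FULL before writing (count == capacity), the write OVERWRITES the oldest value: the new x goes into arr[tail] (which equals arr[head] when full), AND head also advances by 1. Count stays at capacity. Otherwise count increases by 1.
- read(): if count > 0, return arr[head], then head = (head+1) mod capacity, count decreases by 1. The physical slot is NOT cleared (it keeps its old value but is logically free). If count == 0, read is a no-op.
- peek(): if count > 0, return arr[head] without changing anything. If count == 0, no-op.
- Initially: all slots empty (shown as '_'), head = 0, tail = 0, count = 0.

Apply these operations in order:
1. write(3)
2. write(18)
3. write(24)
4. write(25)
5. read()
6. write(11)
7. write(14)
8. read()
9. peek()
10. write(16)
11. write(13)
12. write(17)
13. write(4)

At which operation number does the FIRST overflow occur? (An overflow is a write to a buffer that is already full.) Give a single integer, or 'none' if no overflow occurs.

After op 1 (write(3)): arr=[3 _ _ _ _] head=0 tail=1 count=1
After op 2 (write(18)): arr=[3 18 _ _ _] head=0 tail=2 count=2
After op 3 (write(24)): arr=[3 18 24 _ _] head=0 tail=3 count=3
After op 4 (write(25)): arr=[3 18 24 25 _] head=0 tail=4 count=4
After op 5 (read()): arr=[3 18 24 25 _] head=1 tail=4 count=3
After op 6 (write(11)): arr=[3 18 24 25 11] head=1 tail=0 count=4
After op 7 (write(14)): arr=[14 18 24 25 11] head=1 tail=1 count=5
After op 8 (read()): arr=[14 18 24 25 11] head=2 tail=1 count=4
After op 9 (peek()): arr=[14 18 24 25 11] head=2 tail=1 count=4
After op 10 (write(16)): arr=[14 16 24 25 11] head=2 tail=2 count=5
After op 11 (write(13)): arr=[14 16 13 25 11] head=3 tail=3 count=5
After op 12 (write(17)): arr=[14 16 13 17 11] head=4 tail=4 count=5
After op 13 (write(4)): arr=[14 16 13 17 4] head=0 tail=0 count=5

Answer: 11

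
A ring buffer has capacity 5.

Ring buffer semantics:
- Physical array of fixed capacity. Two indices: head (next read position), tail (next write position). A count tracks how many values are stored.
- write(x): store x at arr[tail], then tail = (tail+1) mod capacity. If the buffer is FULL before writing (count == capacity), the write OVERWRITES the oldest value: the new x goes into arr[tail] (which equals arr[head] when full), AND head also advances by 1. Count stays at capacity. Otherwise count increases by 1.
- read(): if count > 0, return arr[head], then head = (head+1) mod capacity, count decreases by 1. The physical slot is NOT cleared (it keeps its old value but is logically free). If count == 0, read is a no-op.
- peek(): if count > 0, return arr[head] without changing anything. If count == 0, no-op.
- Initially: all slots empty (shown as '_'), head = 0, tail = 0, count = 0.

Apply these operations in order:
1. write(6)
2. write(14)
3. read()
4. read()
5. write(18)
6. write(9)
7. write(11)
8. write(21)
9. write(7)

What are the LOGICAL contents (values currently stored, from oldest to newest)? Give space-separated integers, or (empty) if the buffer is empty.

After op 1 (write(6)): arr=[6 _ _ _ _] head=0 tail=1 count=1
After op 2 (write(14)): arr=[6 14 _ _ _] head=0 tail=2 count=2
After op 3 (read()): arr=[6 14 _ _ _] head=1 tail=2 count=1
After op 4 (read()): arr=[6 14 _ _ _] head=2 tail=2 count=0
After op 5 (write(18)): arr=[6 14 18 _ _] head=2 tail=3 count=1
After op 6 (write(9)): arr=[6 14 18 9 _] head=2 tail=4 count=2
After op 7 (write(11)): arr=[6 14 18 9 11] head=2 tail=0 count=3
After op 8 (write(21)): arr=[21 14 18 9 11] head=2 tail=1 count=4
After op 9 (write(7)): arr=[21 7 18 9 11] head=2 tail=2 count=5

Answer: 18 9 11 21 7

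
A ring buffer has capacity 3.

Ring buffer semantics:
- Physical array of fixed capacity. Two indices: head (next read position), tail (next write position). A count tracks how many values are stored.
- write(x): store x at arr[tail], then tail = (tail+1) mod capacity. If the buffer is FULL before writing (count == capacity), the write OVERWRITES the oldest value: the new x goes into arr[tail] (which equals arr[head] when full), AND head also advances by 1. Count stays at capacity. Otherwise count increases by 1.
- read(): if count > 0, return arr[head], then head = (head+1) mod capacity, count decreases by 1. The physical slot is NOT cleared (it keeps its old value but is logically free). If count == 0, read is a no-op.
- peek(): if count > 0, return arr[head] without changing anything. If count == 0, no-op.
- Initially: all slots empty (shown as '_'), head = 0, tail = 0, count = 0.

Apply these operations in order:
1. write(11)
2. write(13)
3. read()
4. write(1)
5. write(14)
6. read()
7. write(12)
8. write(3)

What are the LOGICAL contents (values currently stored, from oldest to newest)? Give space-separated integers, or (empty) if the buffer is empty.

After op 1 (write(11)): arr=[11 _ _] head=0 tail=1 count=1
After op 2 (write(13)): arr=[11 13 _] head=0 tail=2 count=2
After op 3 (read()): arr=[11 13 _] head=1 tail=2 count=1
After op 4 (write(1)): arr=[11 13 1] head=1 tail=0 count=2
After op 5 (write(14)): arr=[14 13 1] head=1 tail=1 count=3
After op 6 (read()): arr=[14 13 1] head=2 tail=1 count=2
After op 7 (write(12)): arr=[14 12 1] head=2 tail=2 count=3
After op 8 (write(3)): arr=[14 12 3] head=0 tail=0 count=3

Answer: 14 12 3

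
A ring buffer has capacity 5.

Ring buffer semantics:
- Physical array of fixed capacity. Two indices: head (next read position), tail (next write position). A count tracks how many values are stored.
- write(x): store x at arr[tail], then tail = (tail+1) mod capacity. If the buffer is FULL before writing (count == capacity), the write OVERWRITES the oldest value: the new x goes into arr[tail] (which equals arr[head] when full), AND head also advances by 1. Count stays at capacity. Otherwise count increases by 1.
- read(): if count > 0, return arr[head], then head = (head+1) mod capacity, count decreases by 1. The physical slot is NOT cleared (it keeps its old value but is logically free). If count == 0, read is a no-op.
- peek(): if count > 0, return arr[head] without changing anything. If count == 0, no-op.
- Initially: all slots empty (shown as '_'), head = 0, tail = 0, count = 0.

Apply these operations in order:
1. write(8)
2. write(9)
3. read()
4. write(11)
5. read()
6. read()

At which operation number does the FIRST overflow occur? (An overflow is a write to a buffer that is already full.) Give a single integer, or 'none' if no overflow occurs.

Answer: none

Derivation:
After op 1 (write(8)): arr=[8 _ _ _ _] head=0 tail=1 count=1
After op 2 (write(9)): arr=[8 9 _ _ _] head=0 tail=2 count=2
After op 3 (read()): arr=[8 9 _ _ _] head=1 tail=2 count=1
After op 4 (write(11)): arr=[8 9 11 _ _] head=1 tail=3 count=2
After op 5 (read()): arr=[8 9 11 _ _] head=2 tail=3 count=1
After op 6 (read()): arr=[8 9 11 _ _] head=3 tail=3 count=0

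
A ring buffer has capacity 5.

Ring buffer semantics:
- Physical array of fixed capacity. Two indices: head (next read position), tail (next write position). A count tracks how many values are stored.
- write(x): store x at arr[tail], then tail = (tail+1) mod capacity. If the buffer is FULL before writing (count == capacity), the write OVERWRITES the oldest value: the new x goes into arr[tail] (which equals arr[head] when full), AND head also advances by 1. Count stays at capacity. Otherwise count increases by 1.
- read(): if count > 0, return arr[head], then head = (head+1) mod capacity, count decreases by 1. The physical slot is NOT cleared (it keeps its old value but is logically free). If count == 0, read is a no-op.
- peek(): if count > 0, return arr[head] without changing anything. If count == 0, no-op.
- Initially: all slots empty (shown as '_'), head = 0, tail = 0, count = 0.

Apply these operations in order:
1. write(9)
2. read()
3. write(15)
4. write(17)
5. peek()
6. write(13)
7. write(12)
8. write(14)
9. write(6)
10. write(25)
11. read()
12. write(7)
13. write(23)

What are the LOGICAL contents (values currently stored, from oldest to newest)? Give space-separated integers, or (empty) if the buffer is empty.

Answer: 14 6 25 7 23

Derivation:
After op 1 (write(9)): arr=[9 _ _ _ _] head=0 tail=1 count=1
After op 2 (read()): arr=[9 _ _ _ _] head=1 tail=1 count=0
After op 3 (write(15)): arr=[9 15 _ _ _] head=1 tail=2 count=1
After op 4 (write(17)): arr=[9 15 17 _ _] head=1 tail=3 count=2
After op 5 (peek()): arr=[9 15 17 _ _] head=1 tail=3 count=2
After op 6 (write(13)): arr=[9 15 17 13 _] head=1 tail=4 count=3
After op 7 (write(12)): arr=[9 15 17 13 12] head=1 tail=0 count=4
After op 8 (write(14)): arr=[14 15 17 13 12] head=1 tail=1 count=5
After op 9 (write(6)): arr=[14 6 17 13 12] head=2 tail=2 count=5
After op 10 (write(25)): arr=[14 6 25 13 12] head=3 tail=3 count=5
After op 11 (read()): arr=[14 6 25 13 12] head=4 tail=3 count=4
After op 12 (write(7)): arr=[14 6 25 7 12] head=4 tail=4 count=5
After op 13 (write(23)): arr=[14 6 25 7 23] head=0 tail=0 count=5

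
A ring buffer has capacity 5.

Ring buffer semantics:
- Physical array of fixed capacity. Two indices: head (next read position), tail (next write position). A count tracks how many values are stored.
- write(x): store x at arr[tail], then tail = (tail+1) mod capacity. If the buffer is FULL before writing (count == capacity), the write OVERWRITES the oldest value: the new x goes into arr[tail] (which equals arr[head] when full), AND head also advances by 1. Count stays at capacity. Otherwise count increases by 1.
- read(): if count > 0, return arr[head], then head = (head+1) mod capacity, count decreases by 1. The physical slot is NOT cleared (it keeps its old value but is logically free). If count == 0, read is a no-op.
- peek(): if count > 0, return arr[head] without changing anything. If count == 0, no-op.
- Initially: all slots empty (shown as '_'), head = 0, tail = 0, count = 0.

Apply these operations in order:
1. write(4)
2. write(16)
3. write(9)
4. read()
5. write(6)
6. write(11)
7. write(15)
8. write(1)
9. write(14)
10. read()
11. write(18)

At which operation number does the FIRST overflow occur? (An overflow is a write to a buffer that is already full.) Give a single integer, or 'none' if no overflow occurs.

After op 1 (write(4)): arr=[4 _ _ _ _] head=0 tail=1 count=1
After op 2 (write(16)): arr=[4 16 _ _ _] head=0 tail=2 count=2
After op 3 (write(9)): arr=[4 16 9 _ _] head=0 tail=3 count=3
After op 4 (read()): arr=[4 16 9 _ _] head=1 tail=3 count=2
After op 5 (write(6)): arr=[4 16 9 6 _] head=1 tail=4 count=3
After op 6 (write(11)): arr=[4 16 9 6 11] head=1 tail=0 count=4
After op 7 (write(15)): arr=[15 16 9 6 11] head=1 tail=1 count=5
After op 8 (write(1)): arr=[15 1 9 6 11] head=2 tail=2 count=5
After op 9 (write(14)): arr=[15 1 14 6 11] head=3 tail=3 count=5
After op 10 (read()): arr=[15 1 14 6 11] head=4 tail=3 count=4
After op 11 (write(18)): arr=[15 1 14 18 11] head=4 tail=4 count=5

Answer: 8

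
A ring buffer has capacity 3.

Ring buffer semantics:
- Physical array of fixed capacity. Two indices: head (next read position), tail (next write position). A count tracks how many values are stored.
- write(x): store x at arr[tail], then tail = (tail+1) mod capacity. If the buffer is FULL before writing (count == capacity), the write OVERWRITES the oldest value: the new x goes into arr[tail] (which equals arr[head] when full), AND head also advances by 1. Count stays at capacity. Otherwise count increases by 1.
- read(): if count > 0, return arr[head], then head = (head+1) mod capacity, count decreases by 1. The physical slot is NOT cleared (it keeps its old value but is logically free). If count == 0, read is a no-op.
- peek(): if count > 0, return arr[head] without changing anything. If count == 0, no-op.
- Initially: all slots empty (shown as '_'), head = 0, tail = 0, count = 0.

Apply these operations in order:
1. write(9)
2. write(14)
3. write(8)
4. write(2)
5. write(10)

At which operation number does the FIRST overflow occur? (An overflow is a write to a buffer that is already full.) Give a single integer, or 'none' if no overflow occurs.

Answer: 4

Derivation:
After op 1 (write(9)): arr=[9 _ _] head=0 tail=1 count=1
After op 2 (write(14)): arr=[9 14 _] head=0 tail=2 count=2
After op 3 (write(8)): arr=[9 14 8] head=0 tail=0 count=3
After op 4 (write(2)): arr=[2 14 8] head=1 tail=1 count=3
After op 5 (write(10)): arr=[2 10 8] head=2 tail=2 count=3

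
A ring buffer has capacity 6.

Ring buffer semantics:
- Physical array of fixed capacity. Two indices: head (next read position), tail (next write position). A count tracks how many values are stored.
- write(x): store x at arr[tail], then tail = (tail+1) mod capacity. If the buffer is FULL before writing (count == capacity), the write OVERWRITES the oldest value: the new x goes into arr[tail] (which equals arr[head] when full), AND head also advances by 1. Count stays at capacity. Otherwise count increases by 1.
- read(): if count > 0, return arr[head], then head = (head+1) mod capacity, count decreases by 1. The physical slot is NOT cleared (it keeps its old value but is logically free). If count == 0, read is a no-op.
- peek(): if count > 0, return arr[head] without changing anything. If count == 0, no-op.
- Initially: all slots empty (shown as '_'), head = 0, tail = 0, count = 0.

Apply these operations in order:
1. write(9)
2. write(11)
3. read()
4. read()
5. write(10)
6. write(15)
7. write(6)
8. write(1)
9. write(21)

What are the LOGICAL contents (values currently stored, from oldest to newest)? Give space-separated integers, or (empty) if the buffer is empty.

After op 1 (write(9)): arr=[9 _ _ _ _ _] head=0 tail=1 count=1
After op 2 (write(11)): arr=[9 11 _ _ _ _] head=0 tail=2 count=2
After op 3 (read()): arr=[9 11 _ _ _ _] head=1 tail=2 count=1
After op 4 (read()): arr=[9 11 _ _ _ _] head=2 tail=2 count=0
After op 5 (write(10)): arr=[9 11 10 _ _ _] head=2 tail=3 count=1
After op 6 (write(15)): arr=[9 11 10 15 _ _] head=2 tail=4 count=2
After op 7 (write(6)): arr=[9 11 10 15 6 _] head=2 tail=5 count=3
After op 8 (write(1)): arr=[9 11 10 15 6 1] head=2 tail=0 count=4
After op 9 (write(21)): arr=[21 11 10 15 6 1] head=2 tail=1 count=5

Answer: 10 15 6 1 21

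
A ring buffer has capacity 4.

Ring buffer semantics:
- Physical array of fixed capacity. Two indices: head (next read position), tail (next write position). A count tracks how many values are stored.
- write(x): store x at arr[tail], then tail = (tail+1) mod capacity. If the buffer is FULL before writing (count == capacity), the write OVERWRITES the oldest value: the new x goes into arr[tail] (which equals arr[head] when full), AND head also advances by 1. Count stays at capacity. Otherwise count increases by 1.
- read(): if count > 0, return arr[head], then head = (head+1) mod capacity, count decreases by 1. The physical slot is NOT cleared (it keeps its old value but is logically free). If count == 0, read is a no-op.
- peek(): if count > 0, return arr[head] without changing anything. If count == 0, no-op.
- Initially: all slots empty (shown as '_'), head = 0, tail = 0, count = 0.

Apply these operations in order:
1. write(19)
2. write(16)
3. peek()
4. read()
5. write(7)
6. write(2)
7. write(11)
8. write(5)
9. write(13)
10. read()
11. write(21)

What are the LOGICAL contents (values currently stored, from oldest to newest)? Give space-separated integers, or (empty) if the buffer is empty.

Answer: 11 5 13 21

Derivation:
After op 1 (write(19)): arr=[19 _ _ _] head=0 tail=1 count=1
After op 2 (write(16)): arr=[19 16 _ _] head=0 tail=2 count=2
After op 3 (peek()): arr=[19 16 _ _] head=0 tail=2 count=2
After op 4 (read()): arr=[19 16 _ _] head=1 tail=2 count=1
After op 5 (write(7)): arr=[19 16 7 _] head=1 tail=3 count=2
After op 6 (write(2)): arr=[19 16 7 2] head=1 tail=0 count=3
After op 7 (write(11)): arr=[11 16 7 2] head=1 tail=1 count=4
After op 8 (write(5)): arr=[11 5 7 2] head=2 tail=2 count=4
After op 9 (write(13)): arr=[11 5 13 2] head=3 tail=3 count=4
After op 10 (read()): arr=[11 5 13 2] head=0 tail=3 count=3
After op 11 (write(21)): arr=[11 5 13 21] head=0 tail=0 count=4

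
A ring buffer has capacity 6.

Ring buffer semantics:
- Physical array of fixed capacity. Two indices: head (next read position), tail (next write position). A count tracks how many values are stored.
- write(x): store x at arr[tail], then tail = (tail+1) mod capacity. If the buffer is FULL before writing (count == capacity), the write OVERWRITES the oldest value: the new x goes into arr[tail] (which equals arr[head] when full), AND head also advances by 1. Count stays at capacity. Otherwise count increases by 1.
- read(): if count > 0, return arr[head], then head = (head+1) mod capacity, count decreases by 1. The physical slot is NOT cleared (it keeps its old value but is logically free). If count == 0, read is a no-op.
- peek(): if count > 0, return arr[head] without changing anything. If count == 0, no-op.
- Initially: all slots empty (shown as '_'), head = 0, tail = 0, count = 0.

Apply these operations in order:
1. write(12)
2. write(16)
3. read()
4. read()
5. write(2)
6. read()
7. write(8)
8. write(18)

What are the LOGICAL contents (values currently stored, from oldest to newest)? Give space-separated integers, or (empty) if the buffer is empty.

Answer: 8 18

Derivation:
After op 1 (write(12)): arr=[12 _ _ _ _ _] head=0 tail=1 count=1
After op 2 (write(16)): arr=[12 16 _ _ _ _] head=0 tail=2 count=2
After op 3 (read()): arr=[12 16 _ _ _ _] head=1 tail=2 count=1
After op 4 (read()): arr=[12 16 _ _ _ _] head=2 tail=2 count=0
After op 5 (write(2)): arr=[12 16 2 _ _ _] head=2 tail=3 count=1
After op 6 (read()): arr=[12 16 2 _ _ _] head=3 tail=3 count=0
After op 7 (write(8)): arr=[12 16 2 8 _ _] head=3 tail=4 count=1
After op 8 (write(18)): arr=[12 16 2 8 18 _] head=3 tail=5 count=2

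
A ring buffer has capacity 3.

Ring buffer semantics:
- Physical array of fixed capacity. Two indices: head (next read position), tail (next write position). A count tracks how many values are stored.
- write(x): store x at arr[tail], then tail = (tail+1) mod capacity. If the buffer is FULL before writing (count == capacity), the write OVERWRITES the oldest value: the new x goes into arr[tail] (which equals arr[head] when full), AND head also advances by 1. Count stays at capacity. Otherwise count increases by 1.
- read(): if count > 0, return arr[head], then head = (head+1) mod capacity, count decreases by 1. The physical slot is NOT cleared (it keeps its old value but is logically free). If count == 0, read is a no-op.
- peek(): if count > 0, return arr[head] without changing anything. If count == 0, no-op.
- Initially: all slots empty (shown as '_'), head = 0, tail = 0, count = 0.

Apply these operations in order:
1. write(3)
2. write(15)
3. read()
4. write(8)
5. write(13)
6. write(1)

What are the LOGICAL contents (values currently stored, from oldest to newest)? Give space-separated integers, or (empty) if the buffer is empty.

After op 1 (write(3)): arr=[3 _ _] head=0 tail=1 count=1
After op 2 (write(15)): arr=[3 15 _] head=0 tail=2 count=2
After op 3 (read()): arr=[3 15 _] head=1 tail=2 count=1
After op 4 (write(8)): arr=[3 15 8] head=1 tail=0 count=2
After op 5 (write(13)): arr=[13 15 8] head=1 tail=1 count=3
After op 6 (write(1)): arr=[13 1 8] head=2 tail=2 count=3

Answer: 8 13 1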